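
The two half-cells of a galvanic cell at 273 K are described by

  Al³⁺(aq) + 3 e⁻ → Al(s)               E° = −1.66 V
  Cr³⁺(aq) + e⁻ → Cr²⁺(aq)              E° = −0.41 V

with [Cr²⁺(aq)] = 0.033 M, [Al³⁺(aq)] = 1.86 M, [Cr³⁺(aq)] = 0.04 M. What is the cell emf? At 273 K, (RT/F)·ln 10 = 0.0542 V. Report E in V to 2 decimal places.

The Cr³⁺/Cr²⁺ couple has the more positive E°, so it is the cathode; Al³⁺/Al is the anode.
The standard potential is −0.41 − (−1.66) = +1.25 V and the balanced reaction transfers n = 3 electrons.
The balanced reaction is 3 Cr³⁺(aq) + Al(s) → 3 Cr²⁺(aq) + Al³⁺(aq), so Q = ([Cr²⁺(aq)]^3·[Al³⁺(aq)]) / [Cr³⁺(aq)]^3 = 1.04 and log Q = 0.019.
E = E° − (0.0542/n)·log Q = +1.25 − (0.0542/3)(0.019) = +1.25 V.

+1.25 V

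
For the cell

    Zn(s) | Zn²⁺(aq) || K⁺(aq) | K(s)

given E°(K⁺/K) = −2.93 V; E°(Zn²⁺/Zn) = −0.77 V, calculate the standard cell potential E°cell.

−2.16 V

By convention the left-hand electrode in cell notation is the anode (oxidation) and the right-hand electrode is the cathode (reduction).
E°cell = E°(right) − E°(left) = −2.93 − (−0.77) = −2.16 V.
The negative sign shows that, as written, the cell would require an external voltage to drive the reaction.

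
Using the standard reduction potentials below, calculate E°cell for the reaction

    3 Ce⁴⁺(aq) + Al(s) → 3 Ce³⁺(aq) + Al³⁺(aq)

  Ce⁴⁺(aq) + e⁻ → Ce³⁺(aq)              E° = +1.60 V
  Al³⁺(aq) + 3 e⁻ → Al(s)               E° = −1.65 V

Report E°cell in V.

+3.25 V

In the reaction as written, Ce⁴⁺(aq) is reduced (cathode) and Al³⁺(aq) is produced by oxidation at the anode.
E°cell = E°(cathode) − E°(anode) = +1.60 − (−1.65) = +3.25 V.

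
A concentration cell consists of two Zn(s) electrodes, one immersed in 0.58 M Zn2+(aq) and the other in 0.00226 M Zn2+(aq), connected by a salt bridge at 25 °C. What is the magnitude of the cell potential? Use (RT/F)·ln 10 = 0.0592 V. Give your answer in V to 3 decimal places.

For a concentration cell E°cell = 0, since both electrodes use the same couple.
The compartment with the higher Zn2+(aq) concentration (0.58 M) acts as the cathode; ions are reduced there and produced at the dilute (0.00226 M) anode.
With n = 2, Ecell = −(0.0592/2)·log([dilute]/[conc]) = −(0.0592/2)·log(0.00226/0.58) = +0.071 V.

0.071 V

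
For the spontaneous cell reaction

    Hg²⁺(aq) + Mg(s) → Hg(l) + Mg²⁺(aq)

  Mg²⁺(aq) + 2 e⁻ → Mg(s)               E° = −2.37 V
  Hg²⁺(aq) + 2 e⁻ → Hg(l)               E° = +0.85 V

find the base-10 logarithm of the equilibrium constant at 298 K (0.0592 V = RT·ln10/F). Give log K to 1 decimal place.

The Hg²⁺/Hg couple is reduced (cathode); E°cell = +0.85 − (−2.37) = +3.22 V with n = 2.
At equilibrium E = 0, so log K = nE°cell / 0.0592 = (2)(+3.22) / 0.0592 = 108.8.

log K = 108.8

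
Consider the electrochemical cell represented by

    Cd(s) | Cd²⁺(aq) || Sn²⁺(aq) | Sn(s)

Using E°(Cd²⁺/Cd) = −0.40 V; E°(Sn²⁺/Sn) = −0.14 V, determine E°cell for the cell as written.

By convention the left-hand electrode in cell notation is the anode (oxidation) and the right-hand electrode is the cathode (reduction).
E°cell = E°(right) − E°(left) = −0.14 − (−0.40) = +0.26 V.

+0.26 V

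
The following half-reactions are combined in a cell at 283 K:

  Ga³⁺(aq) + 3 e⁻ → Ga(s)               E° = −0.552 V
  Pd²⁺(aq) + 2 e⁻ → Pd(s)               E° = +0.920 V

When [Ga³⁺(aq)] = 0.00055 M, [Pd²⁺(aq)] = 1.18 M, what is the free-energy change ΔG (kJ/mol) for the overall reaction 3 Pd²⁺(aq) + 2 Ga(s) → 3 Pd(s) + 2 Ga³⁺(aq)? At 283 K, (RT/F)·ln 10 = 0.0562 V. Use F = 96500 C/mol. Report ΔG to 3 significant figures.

The standard cell potential is +0.920 − (−0.552) = +1.472 V, with n = 6 electrons in the balanced equation.
The reaction quotient is [Ga³⁺(aq)]^2 / [Pd²⁺(aq)]^3 = 1.84×10^−7; by Nernst, E = +1.472 − (0.0562/6)(−6.735) = +1.5351 V.
Finally ΔG = −nFE = −(6)(96500 C/mol)(+1.5351 V) = −889 kJ/mol.

−889 kJ/mol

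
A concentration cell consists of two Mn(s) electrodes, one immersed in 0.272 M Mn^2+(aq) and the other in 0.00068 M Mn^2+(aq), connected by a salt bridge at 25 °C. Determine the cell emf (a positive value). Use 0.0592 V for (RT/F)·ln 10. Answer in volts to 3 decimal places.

0.077 V

For a concentration cell E°cell = 0, since both electrodes use the same couple.
The compartment with the higher Mn^2+(aq) concentration (0.272 M) acts as the cathode; ions are reduced there and produced at the dilute (0.00068 M) anode.
With n = 2, Ecell = −(0.0592/2)·log([dilute]/[conc]) = −(0.0592/2)·log(0.00068/0.272) = +0.077 V.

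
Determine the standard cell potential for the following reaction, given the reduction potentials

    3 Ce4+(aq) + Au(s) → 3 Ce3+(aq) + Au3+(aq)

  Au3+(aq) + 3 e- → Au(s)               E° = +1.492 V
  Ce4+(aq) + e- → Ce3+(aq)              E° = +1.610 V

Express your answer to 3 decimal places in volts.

+0.118 V

Ce4+(aq) gains electrons, so the Ce⁴⁺/Ce³⁺ couple is the cathode; the Au³⁺/Au couple is the anode.
E°cell = E°(cathode) − E°(anode) = +1.610 − (+1.492) = +0.118 V.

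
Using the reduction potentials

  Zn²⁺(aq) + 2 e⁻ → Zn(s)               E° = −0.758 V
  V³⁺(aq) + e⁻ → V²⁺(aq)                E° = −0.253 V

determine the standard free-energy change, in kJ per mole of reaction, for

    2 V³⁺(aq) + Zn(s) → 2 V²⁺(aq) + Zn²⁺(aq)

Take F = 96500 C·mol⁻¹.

In the reaction as written V³⁺(aq) is reduced, so the V³⁺/V²⁺ couple is the cathode and Zn²⁺/Zn is the anode.
E°cell = −0.253 − (−0.758) = +0.505 V; balancing electrons gives n = 2.
ΔG° = −nFE°cell = −(2)(96500)(+0.505) J/mol = −97.5 kJ/mol.

−97.5 kJ/mol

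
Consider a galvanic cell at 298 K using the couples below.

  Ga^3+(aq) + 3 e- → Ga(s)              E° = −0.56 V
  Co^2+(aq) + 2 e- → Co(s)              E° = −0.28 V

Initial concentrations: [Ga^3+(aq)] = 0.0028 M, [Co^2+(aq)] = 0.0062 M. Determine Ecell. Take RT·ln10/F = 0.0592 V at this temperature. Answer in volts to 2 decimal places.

+0.27 V

Since E°(Co²⁺/Co) > E°(Ga³⁺/Ga), Co²⁺/Co serves as the cathode.
E°cell = E°cat − E°an = −0.28 − (−0.56) = +0.28 V; n = 6.
Balancing gives 3 Co^2+(aq) + 2 Ga(s) → 3 Co(s) + 2 Ga^3+(aq); hence Q = [Ga^3+(aq)]^2 / [Co^2+(aq)]^3 = 32.9 (log Q = 1.517).
E = E° − (0.0592/n)·log Q = +0.28 − (0.0592/6)(1.517) = +0.27 V.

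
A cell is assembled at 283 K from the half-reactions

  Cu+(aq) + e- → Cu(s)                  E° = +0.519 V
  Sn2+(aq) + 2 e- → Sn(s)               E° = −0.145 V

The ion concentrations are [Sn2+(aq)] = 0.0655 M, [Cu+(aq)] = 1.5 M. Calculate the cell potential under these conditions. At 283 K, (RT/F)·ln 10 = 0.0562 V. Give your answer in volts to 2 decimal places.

The Cu⁺/Cu couple has the more positive E°, so it is the cathode; Sn²⁺/Sn is the anode.
The standard potential is +0.519 − (−0.145) = +0.664 V and the balanced reaction transfers n = 2 electrons.
For the overall reaction 2 Cu+(aq) + Sn(s) → 2 Cu(s) + Sn2+(aq), Q = [Sn2+(aq)] / [Cu+(aq)]^2 = 0.0291, giving log Q = −1.536.
E = E° − (0.0562/n)·log Q = +0.664 − (0.0562/2)(−1.536) = +0.71 V.

+0.71 V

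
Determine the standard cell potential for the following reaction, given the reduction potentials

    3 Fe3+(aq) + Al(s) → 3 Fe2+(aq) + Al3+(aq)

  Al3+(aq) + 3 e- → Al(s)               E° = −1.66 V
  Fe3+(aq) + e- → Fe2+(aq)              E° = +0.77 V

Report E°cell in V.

Fe3+(aq) gains electrons, so the Fe³⁺/Fe²⁺ couple is the cathode; the Al³⁺/Al couple is the anode.
E°cell = E°(cathode) − E°(anode) = +0.77 − (−1.66) = +2.43 V.
The positive value indicates the reaction is spontaneous as written.

+2.43 V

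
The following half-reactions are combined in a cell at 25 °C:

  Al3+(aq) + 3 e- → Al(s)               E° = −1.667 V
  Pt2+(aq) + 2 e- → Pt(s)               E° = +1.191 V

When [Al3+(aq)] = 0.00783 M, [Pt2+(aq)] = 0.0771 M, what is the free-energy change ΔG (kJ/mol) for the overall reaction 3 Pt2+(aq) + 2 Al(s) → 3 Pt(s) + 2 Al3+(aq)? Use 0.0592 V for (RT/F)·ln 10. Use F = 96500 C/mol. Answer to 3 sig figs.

E°cell = +1.191 − (−1.667) = +2.858 V; the balanced reaction transfers n = 6 electrons.
The reaction quotient is [Al3+(aq)]^2 / [Pt2+(aq)]^3 = 0.134; by Nernst, E = +2.858 − (0.0592/6)(−0.874) = +2.8666 V.
Then ΔG = −nFE = −6 × 96500 × +2.8666 J/mol = −1660 kJ/mol.

−1660 kJ/mol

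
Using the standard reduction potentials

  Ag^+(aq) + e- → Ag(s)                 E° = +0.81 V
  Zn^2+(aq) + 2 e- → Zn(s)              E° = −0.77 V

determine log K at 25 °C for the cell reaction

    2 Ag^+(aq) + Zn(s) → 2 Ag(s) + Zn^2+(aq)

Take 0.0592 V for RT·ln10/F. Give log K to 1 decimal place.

log K = 53.4

The Ag⁺/Ag couple is reduced (cathode); E°cell = +0.81 − (−0.77) = +1.58 V with n = 2.
At equilibrium E = 0, so log K = nE°cell / 0.0592 = (2)(+1.58) / 0.0592 = 53.4.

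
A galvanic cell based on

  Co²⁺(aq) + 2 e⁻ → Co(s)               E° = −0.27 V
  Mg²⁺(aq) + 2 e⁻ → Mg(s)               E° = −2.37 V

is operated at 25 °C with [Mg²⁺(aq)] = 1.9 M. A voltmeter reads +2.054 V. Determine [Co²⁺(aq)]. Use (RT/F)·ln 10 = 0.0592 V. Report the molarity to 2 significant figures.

With Co²⁺/Co at the cathode and Mg²⁺/Mg at the anode, E°cell = −0.27 − (−2.37) = +2.10 V (n = 2).
Rearranging E = E° − (0.0592/n)·log Q gives log Q = 2(+2.10 − (+2.054))/0.0592 = 1.554.
Balancing electrons gives Co²⁺(aq) + Mg(s) → Co(s) + Mg²⁺(aq); thus Q = [Mg²⁺(aq)] / [Co²⁺(aq)].
Substituting the known concentrations and solving, log [Co²⁺(aq)] = −1.275 and [Co²⁺(aq)] = 0.053 M.

0.053 M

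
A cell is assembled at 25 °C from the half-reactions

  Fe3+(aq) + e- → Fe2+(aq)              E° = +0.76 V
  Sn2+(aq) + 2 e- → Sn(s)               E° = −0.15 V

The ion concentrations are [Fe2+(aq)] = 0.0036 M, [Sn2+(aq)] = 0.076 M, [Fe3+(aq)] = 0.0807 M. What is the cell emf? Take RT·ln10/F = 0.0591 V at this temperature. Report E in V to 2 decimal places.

+1.02 V

Fe³⁺/Fe²⁺ is reduced (cathode, E° = +0.76 V) and Sn²⁺/Sn is oxidized (anode).
E°cell = E°cat − E°an = +0.76 − (−0.15) = +0.91 V; n = 2.
Balancing gives 2 Fe3+(aq) + Sn(s) → 2 Fe2+(aq) + Sn2+(aq); hence Q = ([Fe2+(aq)]^2·[Sn2+(aq)]) / [Fe3+(aq)]^2 = 0.000151 (log Q = −3.820).
E = E° − (0.0591/n)·log Q = +0.91 − (0.0591/2)(−3.820) = +1.02 V.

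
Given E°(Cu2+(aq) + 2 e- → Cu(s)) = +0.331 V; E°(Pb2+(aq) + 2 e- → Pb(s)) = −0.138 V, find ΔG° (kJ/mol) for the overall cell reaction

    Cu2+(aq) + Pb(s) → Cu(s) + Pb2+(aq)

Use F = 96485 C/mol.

In the reaction as written Cu2+(aq) is reduced, so the Cu²⁺/Cu couple is the cathode and Pb²⁺/Pb is the anode.
E°cell = +0.331 − (−0.138) = +0.469 V; balancing electrons gives n = 2.
ΔG° = −nFE°cell = −(2)(96485)(+0.469) J/mol = −90.5 kJ/mol.

−90.5 kJ/mol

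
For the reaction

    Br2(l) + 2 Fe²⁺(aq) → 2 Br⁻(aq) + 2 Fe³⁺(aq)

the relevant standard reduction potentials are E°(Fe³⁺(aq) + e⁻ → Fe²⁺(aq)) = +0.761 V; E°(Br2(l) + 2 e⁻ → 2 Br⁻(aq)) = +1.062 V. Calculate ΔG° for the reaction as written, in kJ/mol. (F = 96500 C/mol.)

−58.1 kJ/mol

In the reaction as written Br2(l) is reduced, so the Br₂/Br⁻ couple is the cathode and Fe³⁺/Fe²⁺ is the anode.
E°cell = +1.062 − (+0.761) = +0.301 V; balancing electrons gives n = 2.
ΔG° = −nFE°cell = −(2)(96500)(+0.301) J/mol = −58.1 kJ/mol.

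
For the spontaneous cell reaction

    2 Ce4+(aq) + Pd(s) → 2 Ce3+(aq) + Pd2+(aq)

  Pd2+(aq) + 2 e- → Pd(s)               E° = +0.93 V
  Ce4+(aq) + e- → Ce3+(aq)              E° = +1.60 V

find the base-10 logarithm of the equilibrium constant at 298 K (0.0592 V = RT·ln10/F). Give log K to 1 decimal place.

log K = 22.6

The Ce⁴⁺/Ce³⁺ couple is reduced (cathode); E°cell = +1.60 − (+0.93) = +0.67 V with n = 2.
At equilibrium E = 0, so log K = nE°cell / 0.0592 = (2)(+0.67) / 0.0592 = 22.6.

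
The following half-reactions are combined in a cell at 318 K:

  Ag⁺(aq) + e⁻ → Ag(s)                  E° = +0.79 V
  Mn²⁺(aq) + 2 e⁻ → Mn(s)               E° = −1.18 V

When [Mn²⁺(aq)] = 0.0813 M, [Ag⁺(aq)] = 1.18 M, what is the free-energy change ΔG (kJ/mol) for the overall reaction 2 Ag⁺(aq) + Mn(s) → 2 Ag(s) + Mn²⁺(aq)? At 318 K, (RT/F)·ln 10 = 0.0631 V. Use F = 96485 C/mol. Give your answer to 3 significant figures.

−388 kJ/mol

With Ag⁺/Ag reduced at the cathode, E°cell = +0.79 − (−1.18) = +1.97 V and n = 2.
The reaction quotient is [Mn²⁺(aq)] / [Ag⁺(aq)]^2 = 0.0584; by Nernst, E = +1.97 − (0.0631/2)(−1.234) = +2.0089 V.
ΔG = −nFE = −(2)(96485)(+2.0089) J/mol = −388 kJ/mol.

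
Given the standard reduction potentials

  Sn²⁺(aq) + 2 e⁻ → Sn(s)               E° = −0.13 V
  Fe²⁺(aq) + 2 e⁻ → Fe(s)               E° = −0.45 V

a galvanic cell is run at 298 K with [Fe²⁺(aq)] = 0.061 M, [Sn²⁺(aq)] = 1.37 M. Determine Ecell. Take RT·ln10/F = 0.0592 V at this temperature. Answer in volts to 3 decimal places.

+0.360 V

Sn²⁺/Sn is reduced (cathode, E° = −0.13 V) and Fe²⁺/Fe is oxidized (anode).
The standard potential is −0.13 − (−0.45) = +0.32 V and the balanced reaction transfers n = 2 electrons.
The balanced reaction is Sn²⁺(aq) + Fe(s) → Sn(s) + Fe²⁺(aq), so Q = [Fe²⁺(aq)] / [Sn²⁺(aq)] = 0.0445 and log Q = −1.351.
E = E° − (0.0592/n)·log Q = +0.32 − (0.0592/2)(−1.351) = +0.360 V.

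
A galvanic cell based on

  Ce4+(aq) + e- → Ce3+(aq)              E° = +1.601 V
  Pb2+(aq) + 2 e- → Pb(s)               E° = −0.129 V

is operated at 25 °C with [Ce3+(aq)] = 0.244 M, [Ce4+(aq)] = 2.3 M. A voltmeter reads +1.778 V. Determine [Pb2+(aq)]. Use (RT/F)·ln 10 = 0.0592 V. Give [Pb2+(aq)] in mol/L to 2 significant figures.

2.1 M

The Ce⁴⁺/Ce³⁺ couple has the larger reduction potential, so it is the cathode: E°cell = +1.601 − (−0.129) = +1.730 V and n = 2.
Rearranging E = E° − (0.0592/n)·log Q gives log Q = 2(+1.730 − (+1.778))/0.0592 = −1.622.
For 2 Ce4+(aq) + Pb(s) → 2 Ce3+(aq) + Pb2+(aq), the reaction quotient is Q = ([Ce3+(aq)]^2·[Pb2+(aq)]) / [Ce4+(aq)]^2.
Solving for the unknown gives log [Pb2+(aq)] = 0.327, so [Pb2+(aq)] ≈ 2.1 M.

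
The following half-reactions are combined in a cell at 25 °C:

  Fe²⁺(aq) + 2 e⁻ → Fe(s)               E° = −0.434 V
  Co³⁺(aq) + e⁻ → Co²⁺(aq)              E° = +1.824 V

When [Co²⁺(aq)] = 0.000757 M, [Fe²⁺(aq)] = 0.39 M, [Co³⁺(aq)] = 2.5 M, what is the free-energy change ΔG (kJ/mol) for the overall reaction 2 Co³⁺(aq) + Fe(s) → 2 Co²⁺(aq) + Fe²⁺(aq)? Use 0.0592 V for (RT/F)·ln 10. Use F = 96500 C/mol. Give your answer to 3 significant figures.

−478 kJ/mol

E°cell = +1.824 − (−0.434) = +2.258 V; the balanced reaction transfers n = 2 electrons.
Here Q = ([Co²⁺(aq)]^2·[Fe²⁺(aq)]) / [Co³⁺(aq)]^2 = 3.58×10^−8 (log Q = −7.447), giving E = +2.258 − (0.0592/2)·(−7.447) = +2.4784 V.
ΔG = −nFE = −(2)(96500)(+2.4784) J/mol = −478 kJ/mol.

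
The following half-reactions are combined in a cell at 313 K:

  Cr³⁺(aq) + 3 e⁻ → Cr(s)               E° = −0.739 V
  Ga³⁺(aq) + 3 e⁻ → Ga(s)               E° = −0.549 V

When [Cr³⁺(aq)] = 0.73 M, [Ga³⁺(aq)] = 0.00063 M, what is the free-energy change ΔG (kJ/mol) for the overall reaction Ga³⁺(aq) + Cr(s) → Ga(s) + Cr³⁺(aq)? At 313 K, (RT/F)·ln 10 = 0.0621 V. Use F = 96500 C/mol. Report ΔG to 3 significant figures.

−36.7 kJ/mol

The standard cell potential is −0.549 − (−0.739) = +0.190 V, with n = 3 electrons in the balanced equation.
Q = [Cr³⁺(aq)] / [Ga³⁺(aq)] = 1.16×10^3, so log Q = 3.064 and E = +0.190 − (0.0621/3)(3.064) = +0.1266 V.
Finally ΔG = −nFE = −(3)(96500 C/mol)(+0.1266 V) = −36.7 kJ/mol.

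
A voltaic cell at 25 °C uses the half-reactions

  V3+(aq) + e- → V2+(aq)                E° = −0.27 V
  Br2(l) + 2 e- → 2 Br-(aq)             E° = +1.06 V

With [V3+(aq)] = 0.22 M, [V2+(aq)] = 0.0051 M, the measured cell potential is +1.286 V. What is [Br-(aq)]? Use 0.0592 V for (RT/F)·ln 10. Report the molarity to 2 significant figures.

0.13 M

Br₂/Br⁻ is the cathode (higher E°); E°cell = +1.06 − (−0.27) = +1.33 V with n = 2.
Rearranging E = E° − (0.0592/n)·log Q gives log Q = 2(+1.33 − (+1.286))/0.0592 = 1.486.
For Br2(l) + 2 V2+(aq) → 2 Br-(aq) + 2 V3+(aq), the reaction quotient is Q = ([Br-(aq)]^2·[V3+(aq)]^2) / [V2+(aq)]^2.
Isolating [Br-(aq)] in Q = 10^{1.486} yields log [Br-(aq)] = −0.892, i.e. 0.13 M.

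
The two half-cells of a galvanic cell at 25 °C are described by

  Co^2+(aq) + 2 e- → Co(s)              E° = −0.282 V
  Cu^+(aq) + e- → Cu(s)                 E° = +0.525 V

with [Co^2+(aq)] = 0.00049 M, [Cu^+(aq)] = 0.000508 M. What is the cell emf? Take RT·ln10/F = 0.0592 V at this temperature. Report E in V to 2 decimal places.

+0.71 V

Cu⁺/Cu is reduced (cathode, E° = +0.525 V) and Co²⁺/Co is oxidized (anode).
E°cell = E°cat − E°an = +0.525 − (−0.282) = +0.807 V; n = 2.
The balanced reaction is 2 Cu^+(aq) + Co(s) → 2 Cu(s) + Co^2+(aq), so Q = [Co^2+(aq)] / [Cu^+(aq)]^2 = 1.9×10^3 and log Q = 3.278.
By the Nernst equation, E = +0.807 − (0.0592/2)·(3.278) = +0.71 V.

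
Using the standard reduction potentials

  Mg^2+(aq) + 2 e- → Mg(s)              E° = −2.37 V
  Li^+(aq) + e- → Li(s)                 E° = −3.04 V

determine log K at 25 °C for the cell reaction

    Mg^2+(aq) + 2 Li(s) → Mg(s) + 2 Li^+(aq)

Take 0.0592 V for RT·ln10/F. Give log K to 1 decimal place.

log K = 22.6

The Mg²⁺/Mg couple is reduced (cathode); E°cell = −2.37 − (−3.04) = +0.67 V with n = 2.
At equilibrium E = 0, so log K = nE°cell / 0.0592 = (2)(+0.67) / 0.0592 = 22.6.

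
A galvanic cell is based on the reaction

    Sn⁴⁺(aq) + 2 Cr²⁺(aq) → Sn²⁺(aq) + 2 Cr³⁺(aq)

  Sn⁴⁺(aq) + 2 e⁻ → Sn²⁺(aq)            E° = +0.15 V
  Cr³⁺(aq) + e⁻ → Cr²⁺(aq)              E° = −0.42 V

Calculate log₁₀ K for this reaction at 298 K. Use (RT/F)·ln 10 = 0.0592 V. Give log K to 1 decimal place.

log K = 19.3

The Sn⁴⁺/Sn²⁺ couple is reduced (cathode); E°cell = +0.15 − (−0.42) = +0.57 V with n = 2.
At equilibrium E = 0, so log K = nE°cell / 0.0592 = (2)(+0.57) / 0.0592 = 19.3.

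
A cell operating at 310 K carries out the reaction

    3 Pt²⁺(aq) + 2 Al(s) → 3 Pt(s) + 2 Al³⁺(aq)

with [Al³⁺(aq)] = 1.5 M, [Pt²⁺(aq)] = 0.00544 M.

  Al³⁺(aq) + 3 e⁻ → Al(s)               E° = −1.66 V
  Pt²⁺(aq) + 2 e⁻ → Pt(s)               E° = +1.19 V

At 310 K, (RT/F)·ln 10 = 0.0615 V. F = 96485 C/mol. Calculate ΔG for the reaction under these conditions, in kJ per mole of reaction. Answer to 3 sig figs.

E°cell = +1.19 − (−1.66) = +2.85 V; the balanced reaction transfers n = 6 electrons.
The reaction quotient is [Al³⁺(aq)]^2 / [Pt²⁺(aq)]^3 = 1.4×10^7; by Nernst, E = +2.85 − (0.0615/6)(7.145) = +2.7768 V.
ΔG = −nFE = −(6)(96485)(+2.7768) J/mol = −1610 kJ/mol.

−1610 kJ/mol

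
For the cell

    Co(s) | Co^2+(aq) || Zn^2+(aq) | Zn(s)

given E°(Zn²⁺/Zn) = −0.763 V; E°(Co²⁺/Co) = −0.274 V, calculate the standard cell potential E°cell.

By convention the left-hand electrode in cell notation is the anode (oxidation) and the right-hand electrode is the cathode (reduction).
E°cell = E°(right) − E°(left) = −0.763 − (−0.274) = −0.489 V.
The negative sign shows that, as written, the cell would require an external voltage to drive the reaction.

−0.489 V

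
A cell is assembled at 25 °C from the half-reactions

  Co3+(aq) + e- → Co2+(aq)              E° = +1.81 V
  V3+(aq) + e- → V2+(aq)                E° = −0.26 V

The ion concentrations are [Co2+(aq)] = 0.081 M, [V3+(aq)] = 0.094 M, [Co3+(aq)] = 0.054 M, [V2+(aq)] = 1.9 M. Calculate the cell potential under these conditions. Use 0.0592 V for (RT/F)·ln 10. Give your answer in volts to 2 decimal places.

+2.14 V

Co³⁺/Co²⁺ is reduced (cathode, E° = +1.81 V) and V³⁺/V²⁺ is oxidized (anode).
E°cell = E°cat − E°an = +1.81 − (−0.26) = +2.07 V; n = 1.
For the overall reaction Co3+(aq) + V2+(aq) → Co2+(aq) + V3+(aq), Q = ([Co2+(aq)]·[V3+(aq)]) / ([Co3+(aq)]·[V2+(aq)]) = 0.0742, giving log Q = −1.130.
By the Nernst equation, E = +2.07 − (0.0592/1)·(−1.130) = +2.14 V.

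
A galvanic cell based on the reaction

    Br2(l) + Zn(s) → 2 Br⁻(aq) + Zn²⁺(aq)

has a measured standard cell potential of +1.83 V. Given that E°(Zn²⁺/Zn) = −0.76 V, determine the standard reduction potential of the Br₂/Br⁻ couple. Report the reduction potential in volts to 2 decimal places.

+1.07 V

In the reaction as written the Br₂/Br⁻ couple is reduced (cathode) and Zn²⁺/Zn is oxidized (anode), so E°cell = E°(Br₂/Br⁻) − E°(Zn²⁺/Zn).
E°(Br₂/Br⁻) = E°cell + E°(anode) = +1.83 + (−0.76) = +1.07 V.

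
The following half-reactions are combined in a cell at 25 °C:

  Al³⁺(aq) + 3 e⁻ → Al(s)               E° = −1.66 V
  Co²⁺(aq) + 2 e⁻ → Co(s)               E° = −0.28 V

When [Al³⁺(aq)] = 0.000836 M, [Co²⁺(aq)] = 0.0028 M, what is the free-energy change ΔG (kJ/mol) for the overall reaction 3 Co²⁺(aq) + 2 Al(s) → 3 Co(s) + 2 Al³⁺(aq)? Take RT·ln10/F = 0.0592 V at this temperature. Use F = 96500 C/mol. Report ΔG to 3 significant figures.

With Co²⁺/Co reduced at the cathode, E°cell = −0.28 − (−1.66) = +1.38 V and n = 6.
Here Q = [Al³⁺(aq)]^2 / [Co²⁺(aq)]^3 = 31.8 (log Q = 1.503), giving E = +1.38 − (0.0592/6)·(1.503) = +1.3652 V.
Finally ΔG = −nFE = −(6)(96500 C/mol)(+1.3652 V) = −790 kJ/mol.

−790 kJ/mol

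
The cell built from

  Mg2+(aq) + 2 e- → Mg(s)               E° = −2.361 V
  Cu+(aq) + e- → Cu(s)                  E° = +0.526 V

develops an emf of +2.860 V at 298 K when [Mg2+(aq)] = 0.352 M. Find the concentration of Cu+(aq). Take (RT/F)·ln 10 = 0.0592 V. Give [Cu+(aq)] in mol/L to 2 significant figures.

0.21 M

Cu⁺/Cu is the cathode (higher E°); E°cell = +0.526 − (−2.361) = +2.887 V with n = 2.
Since E = E° − (0.0592/n)·log Q, log Q = n(E° − E)/0.0592 = 0.912.
Balancing electrons gives 2 Cu+(aq) + Mg(s) → 2 Cu(s) + Mg2+(aq); thus Q = [Mg2+(aq)] / [Cu+(aq)]^2.
Substituting the known concentrations and solving, log [Cu+(aq)] = −0.683 and [Cu+(aq)] = 0.21 M.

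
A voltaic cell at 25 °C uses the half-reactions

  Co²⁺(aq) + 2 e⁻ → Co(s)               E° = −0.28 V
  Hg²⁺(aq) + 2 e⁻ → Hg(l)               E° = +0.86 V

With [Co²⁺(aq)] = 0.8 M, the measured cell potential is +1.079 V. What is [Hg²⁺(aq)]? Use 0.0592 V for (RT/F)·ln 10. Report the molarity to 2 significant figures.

With Hg²⁺/Hg at the cathode and Co²⁺/Co at the anode, E°cell = +0.86 − (−0.28) = +1.14 V (n = 2).
Rearranging E = E° − (0.0592/n)·log Q gives log Q = 2(+1.14 − (+1.079))/0.0592 = 2.061.
Balancing electrons gives Hg²⁺(aq) + Co(s) → Hg(l) + Co²⁺(aq); thus Q = [Co²⁺(aq)] / [Hg²⁺(aq)].
Substituting the known concentrations and solving, log [Hg²⁺(aq)] = −2.158 and [Hg²⁺(aq)] = 0.0070 M.

0.0070 M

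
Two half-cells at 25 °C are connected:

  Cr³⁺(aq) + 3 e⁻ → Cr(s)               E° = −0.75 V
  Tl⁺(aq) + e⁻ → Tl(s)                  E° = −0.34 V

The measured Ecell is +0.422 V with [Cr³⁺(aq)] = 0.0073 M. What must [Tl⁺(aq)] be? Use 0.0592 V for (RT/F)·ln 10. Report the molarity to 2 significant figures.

0.31 M

The Tl⁺/Tl couple has the larger reduction potential, so it is the cathode: E°cell = −0.34 − (−0.75) = +0.41 V and n = 3.
From the Nernst equation, log Q = n(E° − E)/0.0592 = 3·(+0.41 − (+0.422))/0.0592 = −0.608.
Balancing electrons gives 3 Tl⁺(aq) + Cr(s) → 3 Tl(s) + Cr³⁺(aq); thus Q = [Cr³⁺(aq)] / [Tl⁺(aq)]^3.
Substituting the known concentrations and solving, log [Tl⁺(aq)] = −0.510 and [Tl⁺(aq)] = 0.31 M.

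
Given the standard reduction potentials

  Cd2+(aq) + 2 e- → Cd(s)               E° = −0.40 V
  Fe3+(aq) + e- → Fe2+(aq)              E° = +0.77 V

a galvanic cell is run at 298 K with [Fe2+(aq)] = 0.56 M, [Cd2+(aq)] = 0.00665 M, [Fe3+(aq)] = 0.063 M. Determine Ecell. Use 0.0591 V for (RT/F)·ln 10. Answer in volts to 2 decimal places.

+1.18 V

The Fe³⁺/Fe²⁺ couple has the more positive E°, so it is the cathode; Cd²⁺/Cd is the anode.
E°cell = +0.77 − (−0.40) = +1.17 V, with n = 2 electrons transferred.
The balanced reaction is 2 Fe3+(aq) + Cd(s) → 2 Fe2+(aq) + Cd2+(aq), so Q = ([Fe2+(aq)]^2·[Cd2+(aq)]) / [Fe3+(aq)]^2 = 0.525 and log Q = −0.279.
Applying E = E° − (RT ln10/nF)·log Q gives +1.17 − (0.0591/2)(−0.279) = +1.18 V.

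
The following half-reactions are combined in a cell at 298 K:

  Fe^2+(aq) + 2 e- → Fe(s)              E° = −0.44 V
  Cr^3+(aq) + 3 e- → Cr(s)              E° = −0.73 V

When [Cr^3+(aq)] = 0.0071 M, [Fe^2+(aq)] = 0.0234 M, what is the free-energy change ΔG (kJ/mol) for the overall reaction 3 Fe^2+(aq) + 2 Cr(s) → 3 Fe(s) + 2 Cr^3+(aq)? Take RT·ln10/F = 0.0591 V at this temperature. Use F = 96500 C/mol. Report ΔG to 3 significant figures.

−164 kJ/mol

With Fe²⁺/Fe reduced at the cathode, E°cell = −0.44 − (−0.73) = +0.29 V and n = 6.
Q = [Cr^3+(aq)]^2 / [Fe^2+(aq)]^3 = 3.93, so log Q = 0.595 and E = +0.29 − (0.0591/6)(0.595) = +0.2841 V.
Finally ΔG = −nFE = −(6)(96500 C/mol)(+0.2841 V) = −164 kJ/mol.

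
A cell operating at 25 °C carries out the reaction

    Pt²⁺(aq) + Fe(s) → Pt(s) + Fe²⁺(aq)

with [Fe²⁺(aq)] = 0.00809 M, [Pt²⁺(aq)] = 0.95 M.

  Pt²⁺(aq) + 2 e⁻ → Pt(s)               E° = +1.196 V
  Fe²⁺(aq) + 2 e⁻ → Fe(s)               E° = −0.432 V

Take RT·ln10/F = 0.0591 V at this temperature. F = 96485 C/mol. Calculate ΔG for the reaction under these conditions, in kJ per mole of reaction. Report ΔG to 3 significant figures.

−326 kJ/mol

The standard cell potential is +1.196 − (−0.432) = +1.628 V, with n = 2 electrons in the balanced equation.
The reaction quotient is [Fe²⁺(aq)] / [Pt²⁺(aq)] = 0.00852; by Nernst, E = +1.628 − (0.0591/2)(−2.070) = +1.6892 V.
Then ΔG = −nFE = −2 × 96485 × +1.6892 J/mol = −326 kJ/mol.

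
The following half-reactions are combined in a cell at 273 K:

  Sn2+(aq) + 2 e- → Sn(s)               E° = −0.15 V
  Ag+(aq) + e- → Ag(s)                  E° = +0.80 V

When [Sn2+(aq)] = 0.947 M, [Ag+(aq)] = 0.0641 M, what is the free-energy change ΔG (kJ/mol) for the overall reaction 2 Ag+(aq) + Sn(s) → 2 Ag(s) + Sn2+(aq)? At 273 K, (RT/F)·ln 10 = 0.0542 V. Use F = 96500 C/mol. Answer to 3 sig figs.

E°cell = +0.80 − (−0.15) = +0.95 V; the balanced reaction transfers n = 2 electrons.
Here Q = [Sn2+(aq)] / [Ag+(aq)]^2 = 230 (log Q = 2.363), giving E = +0.95 − (0.0542/2)·(2.363) = +0.8860 V.
Then ΔG = −nFE = −2 × 96500 × +0.8860 J/mol = −171 kJ/mol.

−171 kJ/mol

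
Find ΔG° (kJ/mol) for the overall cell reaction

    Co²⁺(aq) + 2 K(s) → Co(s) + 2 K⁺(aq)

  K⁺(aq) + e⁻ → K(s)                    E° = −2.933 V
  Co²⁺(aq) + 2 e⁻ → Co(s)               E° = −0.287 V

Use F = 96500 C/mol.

In the reaction as written Co²⁺(aq) is reduced, so the Co²⁺/Co couple is the cathode and K⁺/K is the anode.
E°cell = −0.287 − (−2.933) = +2.646 V; balancing electrons gives n = 2.
ΔG° = −nFE°cell = −(2)(96500)(+2.646) J/mol = −511 kJ/mol.

−511 kJ/mol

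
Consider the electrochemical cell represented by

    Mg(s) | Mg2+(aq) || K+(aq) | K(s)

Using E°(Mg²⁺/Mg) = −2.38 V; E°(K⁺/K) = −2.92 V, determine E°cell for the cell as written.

By convention the left-hand electrode in cell notation is the anode (oxidation) and the right-hand electrode is the cathode (reduction).
E°cell = E°(right) − E°(left) = −2.92 − (−2.38) = −0.54 V.
The negative sign shows that, as written, the cell would require an external voltage to drive the reaction.

−0.54 V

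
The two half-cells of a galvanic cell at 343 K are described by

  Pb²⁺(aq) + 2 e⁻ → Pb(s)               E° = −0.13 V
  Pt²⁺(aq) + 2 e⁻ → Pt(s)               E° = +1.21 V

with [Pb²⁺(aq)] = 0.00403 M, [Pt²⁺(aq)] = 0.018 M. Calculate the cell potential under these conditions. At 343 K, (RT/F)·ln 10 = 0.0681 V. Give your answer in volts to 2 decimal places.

+1.36 V

The Pt²⁺/Pt couple has the more positive E°, so it is the cathode; Pb²⁺/Pb is the anode.
E°cell = +1.21 − (−0.13) = +1.34 V, with n = 2 electrons transferred.
Balancing gives Pt²⁺(aq) + Pb(s) → Pt(s) + Pb²⁺(aq); hence Q = [Pb²⁺(aq)] / [Pt²⁺(aq)] = 0.224 (log Q = −0.650).
E = E° − (0.0681/n)·log Q = +1.34 − (0.0681/2)(−0.650) = +1.36 V.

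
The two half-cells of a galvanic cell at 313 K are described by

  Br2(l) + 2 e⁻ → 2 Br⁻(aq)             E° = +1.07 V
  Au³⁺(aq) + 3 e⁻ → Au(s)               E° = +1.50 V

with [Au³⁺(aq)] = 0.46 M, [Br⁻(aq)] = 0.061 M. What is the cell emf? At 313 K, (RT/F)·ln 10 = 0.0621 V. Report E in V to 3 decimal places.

Au³⁺/Au is reduced (cathode, E° = +1.50 V) and Br₂/Br⁻ is oxidized (anode).
E°cell = E°cat − E°an = +1.50 − (+1.07) = +0.43 V; n = 6.
Balancing gives 2 Au³⁺(aq) + 6 Br⁻(aq) → 2 Au(s) + 3 Br2(l); hence Q = 1 / ([Au³⁺(aq)]^2·[Br⁻(aq)]^6) = 9.17×10^7 (log Q = 7.963).
Applying E = E° − (RT ln10/nF)·log Q gives +0.43 − (0.0621/6)(7.963) = +0.348 V.

+0.348 V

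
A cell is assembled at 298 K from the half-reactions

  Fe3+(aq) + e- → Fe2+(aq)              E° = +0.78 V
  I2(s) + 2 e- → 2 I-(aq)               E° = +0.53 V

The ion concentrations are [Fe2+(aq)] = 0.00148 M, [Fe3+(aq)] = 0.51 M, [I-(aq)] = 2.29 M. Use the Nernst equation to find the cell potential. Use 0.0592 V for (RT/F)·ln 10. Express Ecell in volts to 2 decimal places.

+0.42 V

Since E°(Fe³⁺/Fe²⁺) > E°(I₂/I⁻), Fe³⁺/Fe²⁺ serves as the cathode.
E°cell = +0.78 − (+0.53) = +0.25 V, with n = 2 electrons transferred.
Balancing gives 2 Fe3+(aq) + 2 I-(aq) → 2 Fe2+(aq) + I2(s); hence Q = [Fe2+(aq)]^2 / ([Fe3+(aq)]^2·[I-(aq)]^2) = 1.61×10^−6 (log Q = −5.794).
Applying E = E° − (RT ln10/nF)·log Q gives +0.25 − (0.0592/2)(−5.794) = +0.42 V.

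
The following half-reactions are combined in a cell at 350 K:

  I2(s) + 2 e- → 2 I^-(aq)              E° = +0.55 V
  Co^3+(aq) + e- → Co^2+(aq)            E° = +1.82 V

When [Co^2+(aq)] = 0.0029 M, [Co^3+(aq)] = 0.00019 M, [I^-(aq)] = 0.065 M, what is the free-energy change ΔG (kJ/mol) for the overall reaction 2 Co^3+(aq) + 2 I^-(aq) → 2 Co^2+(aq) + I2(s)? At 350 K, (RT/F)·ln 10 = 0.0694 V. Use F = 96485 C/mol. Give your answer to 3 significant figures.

The standard cell potential is +1.82 − (+0.55) = +1.27 V, with n = 2 electrons in the balanced equation.
Q = [Co^2+(aq)]^2 / ([Co^3+(aq)]^2·[I^-(aq)]^2) = 5.51×10^4, so log Q = 4.741 and E = +1.27 − (0.0694/2)(4.741) = +1.1055 V.
Then ΔG = −nFE = −2 × 96485 × +1.1055 J/mol = −213 kJ/mol.

−213 kJ/mol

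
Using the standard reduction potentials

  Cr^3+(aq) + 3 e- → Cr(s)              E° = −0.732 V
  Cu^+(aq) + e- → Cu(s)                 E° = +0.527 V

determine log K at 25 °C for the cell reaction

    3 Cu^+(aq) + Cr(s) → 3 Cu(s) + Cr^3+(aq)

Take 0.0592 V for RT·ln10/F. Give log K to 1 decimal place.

The Cu⁺/Cu couple is reduced (cathode); E°cell = +0.527 − (−0.732) = +1.259 V with n = 3.
At equilibrium E = 0, so log K = nE°cell / 0.0592 = (3)(+1.259) / 0.0592 = 63.8.

log K = 63.8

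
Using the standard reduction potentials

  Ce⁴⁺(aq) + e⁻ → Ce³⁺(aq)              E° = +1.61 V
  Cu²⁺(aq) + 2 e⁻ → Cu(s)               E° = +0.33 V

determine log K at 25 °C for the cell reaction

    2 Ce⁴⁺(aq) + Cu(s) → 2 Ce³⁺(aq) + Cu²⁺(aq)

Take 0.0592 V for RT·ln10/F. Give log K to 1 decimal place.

The Ce⁴⁺/Ce³⁺ couple is reduced (cathode); E°cell = +1.61 − (+0.33) = +1.28 V with n = 2.
At equilibrium E = 0, so log K = nE°cell / 0.0592 = (2)(+1.28) / 0.0592 = 43.2.

log K = 43.2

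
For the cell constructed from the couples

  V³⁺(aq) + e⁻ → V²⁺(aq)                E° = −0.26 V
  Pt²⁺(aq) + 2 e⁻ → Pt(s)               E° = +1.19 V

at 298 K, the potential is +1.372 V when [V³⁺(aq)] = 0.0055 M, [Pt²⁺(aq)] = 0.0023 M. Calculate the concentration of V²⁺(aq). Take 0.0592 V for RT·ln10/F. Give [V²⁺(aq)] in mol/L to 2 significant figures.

0.0055 M

Pt²⁺/Pt is the cathode (higher E°); E°cell = +1.19 − (−0.26) = +1.45 V with n = 2.
Rearranging E = E° − (0.0592/n)·log Q gives log Q = 2(+1.45 − (+1.372))/0.0592 = 2.635.
Balancing electrons gives Pt²⁺(aq) + 2 V²⁺(aq) → Pt(s) + 2 V³⁺(aq); thus Q = [V³⁺(aq)]^2 / ([Pt²⁺(aq)]·[V²⁺(aq)]^2).
Solving for the unknown gives log [V²⁺(aq)] = −2.258, so [V²⁺(aq)] ≈ 0.0055 M.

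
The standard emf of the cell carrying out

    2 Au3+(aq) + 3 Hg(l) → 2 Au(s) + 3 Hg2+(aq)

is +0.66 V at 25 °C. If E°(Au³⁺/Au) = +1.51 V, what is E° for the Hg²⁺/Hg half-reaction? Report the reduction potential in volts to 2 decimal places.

In the reaction as written the Au³⁺/Au couple is reduced (cathode) and Hg²⁺/Hg is oxidized (anode), so E°cell = E°(Au³⁺/Au) − E°(Hg²⁺/Hg).
E°(Hg²⁺/Hg) = E°(cathode) − E°cell = +1.51 − (+0.66) = +0.85 V.

+0.85 V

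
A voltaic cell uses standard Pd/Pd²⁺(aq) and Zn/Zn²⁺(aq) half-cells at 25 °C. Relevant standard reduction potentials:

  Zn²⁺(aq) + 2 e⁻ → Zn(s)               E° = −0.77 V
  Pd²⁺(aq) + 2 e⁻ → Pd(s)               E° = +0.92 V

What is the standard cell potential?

+1.69 V

Of the two couples in this cell, the one with the more positive reduction potential is reduced at the cathode: here that is Pd²⁺/Pd (+0.92 V); Zn²⁺/Zn (−0.77 V) is the anode.
E°cell = E°(cathode) − E°(anode) = +0.92 − (−0.77) = +1.69 V.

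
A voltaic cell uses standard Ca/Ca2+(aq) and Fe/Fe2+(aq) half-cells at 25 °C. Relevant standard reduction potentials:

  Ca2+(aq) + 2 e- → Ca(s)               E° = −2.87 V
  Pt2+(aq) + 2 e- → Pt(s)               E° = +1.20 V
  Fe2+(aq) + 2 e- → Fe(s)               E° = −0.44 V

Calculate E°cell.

The Fe²⁺/Fe couple has the higher E°, so Fe ion is reduced (cathode) and Ca is oxidized (anode).
E°cell = E°(cathode) − E°(anode) = −0.44 − (−2.87) = +2.43 V.

+2.43 V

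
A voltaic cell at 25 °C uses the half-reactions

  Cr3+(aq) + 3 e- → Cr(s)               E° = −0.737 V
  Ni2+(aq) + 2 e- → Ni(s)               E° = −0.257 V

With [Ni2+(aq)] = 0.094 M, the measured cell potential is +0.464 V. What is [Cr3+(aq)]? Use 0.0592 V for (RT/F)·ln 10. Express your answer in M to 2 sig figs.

0.19 M

The Ni²⁺/Ni couple has the larger reduction potential, so it is the cathode: E°cell = −0.257 − (−0.737) = +0.480 V and n = 6.
Since E = E° − (0.0592/n)·log Q, log Q = n(E° − E)/0.0592 = 1.622.
For 3 Ni2+(aq) + 2 Cr(s) → 3 Ni(s) + 2 Cr3+(aq), the reaction quotient is Q = [Cr3+(aq)]^2 / [Ni2+(aq)]^3.
Isolating [Cr3+(aq)] in Q = 10^{1.622} yields log [Cr3+(aq)] = −0.729, i.e. 0.19 M.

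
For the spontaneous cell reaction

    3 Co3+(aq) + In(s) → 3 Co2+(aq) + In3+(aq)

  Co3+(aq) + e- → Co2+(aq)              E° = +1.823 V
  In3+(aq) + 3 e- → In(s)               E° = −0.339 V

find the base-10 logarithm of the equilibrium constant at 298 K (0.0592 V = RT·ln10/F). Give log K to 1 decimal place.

log K = 109.6

The Co³⁺/Co²⁺ couple is reduced (cathode); E°cell = +1.823 − (−0.339) = +2.162 V with n = 3.
At equilibrium E = 0, so log K = nE°cell / 0.0592 = (3)(+2.162) / 0.0592 = 109.6.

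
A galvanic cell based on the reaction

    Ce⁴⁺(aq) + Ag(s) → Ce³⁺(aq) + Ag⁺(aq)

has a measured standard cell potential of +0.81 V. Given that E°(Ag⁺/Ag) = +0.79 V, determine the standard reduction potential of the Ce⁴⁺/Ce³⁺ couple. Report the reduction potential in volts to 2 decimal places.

+1.60 V

In the reaction as written the Ce⁴⁺/Ce³⁺ couple is reduced (cathode) and Ag⁺/Ag is oxidized (anode), so E°cell = E°(Ce⁴⁺/Ce³⁺) − E°(Ag⁺/Ag).
E°(Ce⁴⁺/Ce³⁺) = E°cell + E°(anode) = +0.81 + (+0.79) = +1.60 V.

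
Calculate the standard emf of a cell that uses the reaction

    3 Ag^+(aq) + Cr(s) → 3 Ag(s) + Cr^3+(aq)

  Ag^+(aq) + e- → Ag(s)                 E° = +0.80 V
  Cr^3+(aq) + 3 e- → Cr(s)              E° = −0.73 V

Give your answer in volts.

In the reaction as written, Ag^+(aq) is reduced (cathode) and Cr^3+(aq) is produced by oxidation at the anode.
E°cell = E°(cathode) − E°(anode) = +0.80 − (−0.73) = +1.53 V.

+1.53 V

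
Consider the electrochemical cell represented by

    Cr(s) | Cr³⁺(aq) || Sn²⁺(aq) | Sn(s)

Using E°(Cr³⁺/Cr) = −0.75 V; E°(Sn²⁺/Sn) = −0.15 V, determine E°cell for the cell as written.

+0.60 V

By convention the left-hand electrode in cell notation is the anode (oxidation) and the right-hand electrode is the cathode (reduction).
E°cell = E°(right) − E°(left) = −0.15 − (−0.75) = +0.60 V.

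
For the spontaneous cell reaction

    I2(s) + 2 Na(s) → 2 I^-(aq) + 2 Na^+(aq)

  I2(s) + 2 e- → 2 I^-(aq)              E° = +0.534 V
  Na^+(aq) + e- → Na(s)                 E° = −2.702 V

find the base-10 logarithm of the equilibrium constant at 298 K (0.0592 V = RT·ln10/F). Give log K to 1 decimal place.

log K = 109.3

The I₂/I⁻ couple is reduced (cathode); E°cell = +0.534 − (−2.702) = +3.236 V with n = 2.
At equilibrium E = 0, so log K = nE°cell / 0.0592 = (2)(+3.236) / 0.0592 = 109.3.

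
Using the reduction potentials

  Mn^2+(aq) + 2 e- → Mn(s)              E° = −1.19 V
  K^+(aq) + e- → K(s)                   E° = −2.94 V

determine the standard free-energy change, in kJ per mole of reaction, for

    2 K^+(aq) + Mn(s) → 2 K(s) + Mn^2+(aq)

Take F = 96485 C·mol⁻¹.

In the reaction as written K^+(aq) is reduced, so the K⁺/K couple is the cathode and Mn²⁺/Mn is the anode.
E°cell = −2.94 − (−1.19) = −1.75 V; balancing electrons gives n = 2.
ΔG° = −nFE°cell = −(2)(96485)(−1.75) J/mol = +338 kJ/mol.

+338 kJ/mol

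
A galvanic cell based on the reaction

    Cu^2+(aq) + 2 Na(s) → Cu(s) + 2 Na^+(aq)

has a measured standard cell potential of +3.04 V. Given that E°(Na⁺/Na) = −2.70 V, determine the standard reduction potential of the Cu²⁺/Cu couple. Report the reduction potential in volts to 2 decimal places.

+0.34 V

In the reaction as written the Cu²⁺/Cu couple is reduced (cathode) and Na⁺/Na is oxidized (anode), so E°cell = E°(Cu²⁺/Cu) − E°(Na⁺/Na).
E°(Cu²⁺/Cu) = E°cell + E°(anode) = +3.04 + (−2.70) = +0.34 V.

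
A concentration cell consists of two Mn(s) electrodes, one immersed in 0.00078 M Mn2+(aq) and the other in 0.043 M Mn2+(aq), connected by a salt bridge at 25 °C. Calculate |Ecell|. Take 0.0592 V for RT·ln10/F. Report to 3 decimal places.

0.052 V

For a concentration cell E°cell = 0, since both electrodes use the same couple.
The compartment with the higher Mn2+(aq) concentration (0.043 M) acts as the cathode; ions are reduced there and produced at the dilute (0.00078 M) anode.
With n = 2, Ecell = −(0.0592/2)·log([dilute]/[conc]) = −(0.0592/2)·log(0.00078/0.043) = +0.052 V.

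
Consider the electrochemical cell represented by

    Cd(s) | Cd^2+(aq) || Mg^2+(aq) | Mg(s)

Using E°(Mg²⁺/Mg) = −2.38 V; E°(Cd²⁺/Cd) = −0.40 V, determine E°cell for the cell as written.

By convention the left-hand electrode in cell notation is the anode (oxidation) and the right-hand electrode is the cathode (reduction).
E°cell = E°(right) − E°(left) = −2.38 − (−0.40) = −1.98 V.
The negative sign shows that, as written, the cell would require an external voltage to drive the reaction.

−1.98 V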